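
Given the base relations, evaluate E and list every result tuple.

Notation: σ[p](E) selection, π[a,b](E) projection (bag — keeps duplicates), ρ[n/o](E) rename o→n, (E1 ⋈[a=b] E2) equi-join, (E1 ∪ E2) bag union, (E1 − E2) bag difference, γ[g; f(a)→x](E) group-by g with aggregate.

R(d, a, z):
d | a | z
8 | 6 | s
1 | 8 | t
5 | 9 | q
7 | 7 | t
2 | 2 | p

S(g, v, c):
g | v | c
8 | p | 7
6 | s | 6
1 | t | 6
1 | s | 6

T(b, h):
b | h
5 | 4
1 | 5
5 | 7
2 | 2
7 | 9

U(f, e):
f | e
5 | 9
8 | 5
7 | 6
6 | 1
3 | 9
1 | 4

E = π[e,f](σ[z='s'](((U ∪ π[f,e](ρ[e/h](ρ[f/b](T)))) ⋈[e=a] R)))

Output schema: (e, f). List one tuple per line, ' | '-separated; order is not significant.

Row counts bottom-up:
  U → 6
  T → 5
  ρ[f/b](T) → 5
  ρ[e/h](ρ[f/b](T)) → 5
  π[f,e](ρ[e/h](ρ[f/b](T))) → 5
  (U ∪ π[f,e](ρ[e/h](ρ[f/b](T)))) → 11
  R → 5
  ((U ∪ π[f,e](ρ[e/h](ρ[f/b](T)))) ⋈[e=a] R) → 6
  σ[z='s'](((U ∪ π[f,e](ρ[e/h](ρ[f/b](T)))) ⋈[e=a] R)) → 1
  π[e,f](σ[z='s'](((U ∪ π[f,e](ρ[e/h](ρ[f/b](T)))) ⋈[e=a] R))) → 1

== RESULT ==
e | f
6 | 7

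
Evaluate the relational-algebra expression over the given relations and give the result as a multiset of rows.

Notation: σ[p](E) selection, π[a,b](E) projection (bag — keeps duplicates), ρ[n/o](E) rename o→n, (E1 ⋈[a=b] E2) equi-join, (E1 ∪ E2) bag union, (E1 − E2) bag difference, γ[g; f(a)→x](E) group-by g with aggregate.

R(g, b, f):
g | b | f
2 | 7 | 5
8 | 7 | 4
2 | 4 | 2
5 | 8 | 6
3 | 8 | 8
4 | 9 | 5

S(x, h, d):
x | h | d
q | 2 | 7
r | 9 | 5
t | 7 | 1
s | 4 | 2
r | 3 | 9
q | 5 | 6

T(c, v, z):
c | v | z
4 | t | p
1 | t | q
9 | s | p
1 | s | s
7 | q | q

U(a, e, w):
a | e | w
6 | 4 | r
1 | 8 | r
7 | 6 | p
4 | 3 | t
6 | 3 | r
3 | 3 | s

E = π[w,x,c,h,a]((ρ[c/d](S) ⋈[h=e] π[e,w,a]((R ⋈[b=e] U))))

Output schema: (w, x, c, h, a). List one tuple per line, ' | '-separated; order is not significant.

Per-node cardinality:
  S → 6
  ρ[c/d](S) → 6
  R → 6
  U → 6
  (R ⋈[b=e] U) → 3
  π[e,w,a]((R ⋈[b=e] U)) → 3
  (ρ[c/d](S) ⋈[h=e] π[e,w,a]((R ⋈[b=e] U))) → 1
  π[w,x,c,h,a]((ρ[c/d](S) ⋈[h=e] π[e,w,a]((R ⋈[b=e] U)))) → 1

== RESULT ==
w | x | c | h | a
r | s | 2 | 4 | 6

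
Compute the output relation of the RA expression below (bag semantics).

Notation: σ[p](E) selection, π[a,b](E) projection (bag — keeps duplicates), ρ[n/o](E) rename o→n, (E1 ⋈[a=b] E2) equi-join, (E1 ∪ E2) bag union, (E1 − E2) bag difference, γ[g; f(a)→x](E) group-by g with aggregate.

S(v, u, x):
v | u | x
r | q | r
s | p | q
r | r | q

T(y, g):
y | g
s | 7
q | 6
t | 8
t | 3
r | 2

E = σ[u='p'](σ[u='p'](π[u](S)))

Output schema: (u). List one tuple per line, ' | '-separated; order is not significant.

Per-node cardinality:
  S → 3
  π[u](S) → 3
  σ[u='p'](π[u](S)) → 1
  σ[u='p'](σ[u='p'](π[u](S))) → 1

== RESULT ==
u
p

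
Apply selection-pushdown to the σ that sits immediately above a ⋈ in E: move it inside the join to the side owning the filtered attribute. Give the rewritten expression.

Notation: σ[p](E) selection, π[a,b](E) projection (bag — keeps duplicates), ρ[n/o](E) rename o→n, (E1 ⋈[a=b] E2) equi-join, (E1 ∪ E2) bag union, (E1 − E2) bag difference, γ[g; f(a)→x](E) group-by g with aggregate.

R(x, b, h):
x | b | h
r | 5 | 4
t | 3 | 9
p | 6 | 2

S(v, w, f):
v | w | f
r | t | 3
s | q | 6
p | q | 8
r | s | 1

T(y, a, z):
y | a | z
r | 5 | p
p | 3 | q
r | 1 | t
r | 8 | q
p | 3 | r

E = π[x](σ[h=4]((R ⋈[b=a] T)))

σ filters on h, owned by the left side.
E' = π[x]((σ[h=4](R) ⋈[b=a] T))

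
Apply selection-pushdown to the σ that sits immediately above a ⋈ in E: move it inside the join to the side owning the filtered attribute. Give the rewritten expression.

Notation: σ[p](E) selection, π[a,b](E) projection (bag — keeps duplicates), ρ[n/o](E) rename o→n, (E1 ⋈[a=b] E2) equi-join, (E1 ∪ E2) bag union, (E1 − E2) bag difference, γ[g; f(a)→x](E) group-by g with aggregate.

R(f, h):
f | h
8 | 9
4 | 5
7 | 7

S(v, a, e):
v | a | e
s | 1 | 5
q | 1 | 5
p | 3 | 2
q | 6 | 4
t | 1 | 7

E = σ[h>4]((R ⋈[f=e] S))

σ filters on h, owned by the left side.
E' = (σ[h>4](R) ⋈[f=e] S)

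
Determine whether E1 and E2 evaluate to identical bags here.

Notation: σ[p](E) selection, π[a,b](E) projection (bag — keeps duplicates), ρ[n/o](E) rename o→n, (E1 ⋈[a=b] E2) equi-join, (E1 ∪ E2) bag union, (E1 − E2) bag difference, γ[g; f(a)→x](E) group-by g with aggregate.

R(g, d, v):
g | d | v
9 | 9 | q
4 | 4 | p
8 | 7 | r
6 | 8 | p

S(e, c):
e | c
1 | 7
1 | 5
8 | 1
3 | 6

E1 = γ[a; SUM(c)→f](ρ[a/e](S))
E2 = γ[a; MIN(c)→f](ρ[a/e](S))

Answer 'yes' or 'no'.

E1 row counts bottom-up:
  S → 4
  ρ[a/e](S) → 4
  γ[a; SUM(c)→f](ρ[a/e](S)) → 3
E2 row counts bottom-up:
  S → 4
  ρ[a/e](S) → 4
  γ[a; MIN(c)→f](ρ[a/e](S)) → 3

E1 result:
a | f
1 | 12
3 | 6
8 | 1
E2 result:
a | f
1 | 5
3 | 6
8 | 1
Witness: (1, 12) appears 1× in E1 but 0× in E2.

no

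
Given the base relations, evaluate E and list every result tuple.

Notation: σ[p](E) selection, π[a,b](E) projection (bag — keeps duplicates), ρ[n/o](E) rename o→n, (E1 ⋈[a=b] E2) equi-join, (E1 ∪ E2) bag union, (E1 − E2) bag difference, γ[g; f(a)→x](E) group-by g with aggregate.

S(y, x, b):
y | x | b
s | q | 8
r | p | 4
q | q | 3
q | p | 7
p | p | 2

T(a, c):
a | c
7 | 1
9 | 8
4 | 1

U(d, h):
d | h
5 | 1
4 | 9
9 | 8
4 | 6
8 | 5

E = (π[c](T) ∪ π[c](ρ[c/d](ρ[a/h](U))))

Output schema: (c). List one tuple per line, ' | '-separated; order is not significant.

Per-node cardinality:
  T → 3
  π[c](T) → 3
  U → 5
  ρ[a/h](U) → 5
  ρ[c/d](ρ[a/h](U)) → 5
  π[c](ρ[c/d](ρ[a/h](U))) → 5
  (π[c](T) ∪ π[c](ρ[c/d](ρ[a/h](U)))) → 8

== RESULT ==
c
1
1
4
4
5
8
8
9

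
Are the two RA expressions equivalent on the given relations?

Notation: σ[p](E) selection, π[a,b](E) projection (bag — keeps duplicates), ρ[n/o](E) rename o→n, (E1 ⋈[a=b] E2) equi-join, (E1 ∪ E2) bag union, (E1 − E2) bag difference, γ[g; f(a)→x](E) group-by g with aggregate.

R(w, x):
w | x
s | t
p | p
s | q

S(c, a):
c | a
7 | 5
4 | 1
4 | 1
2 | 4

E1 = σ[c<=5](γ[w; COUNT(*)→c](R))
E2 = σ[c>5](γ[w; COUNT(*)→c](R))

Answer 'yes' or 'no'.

E1 per-node cardinality:
  R → 3
  γ[w; COUNT(*)→c](R) → 2
  σ[c<=5](γ[w; COUNT(*)→c](R)) → 2
E2 per-node cardinality:
  R → 3
  γ[w; COUNT(*)→c](R) → 2
  σ[c>5](γ[w; COUNT(*)→c](R)) → 0

E1 result:
w | c
p | 1
s | 2
E2 result:
w | c
(0 rows)
Witness: ('p', 1) appears 1× in E1 but 0× in E2.

no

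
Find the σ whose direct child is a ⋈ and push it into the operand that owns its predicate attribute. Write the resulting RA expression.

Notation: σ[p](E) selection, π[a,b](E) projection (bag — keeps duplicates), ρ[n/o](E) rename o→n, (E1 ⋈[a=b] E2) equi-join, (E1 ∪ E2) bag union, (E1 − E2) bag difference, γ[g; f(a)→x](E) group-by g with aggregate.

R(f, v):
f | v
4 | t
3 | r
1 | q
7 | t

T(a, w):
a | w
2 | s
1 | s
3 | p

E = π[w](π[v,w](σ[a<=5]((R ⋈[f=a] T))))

σ filters on a, owned by the right side.
E' = π[w](π[v,w]((R ⋈[f=a] σ[a<=5](T))))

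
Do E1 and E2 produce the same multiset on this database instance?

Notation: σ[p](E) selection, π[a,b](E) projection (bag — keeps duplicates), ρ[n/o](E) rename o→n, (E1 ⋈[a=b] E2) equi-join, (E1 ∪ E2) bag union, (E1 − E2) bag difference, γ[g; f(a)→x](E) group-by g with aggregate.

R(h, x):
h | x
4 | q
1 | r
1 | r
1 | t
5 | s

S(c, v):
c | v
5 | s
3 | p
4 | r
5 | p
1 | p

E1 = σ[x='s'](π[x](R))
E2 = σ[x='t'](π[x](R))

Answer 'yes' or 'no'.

E1 row counts bottom-up:
  R → 5
  π[x](R) → 5
  σ[x='s'](π[x](R)) → 1
E2 row counts bottom-up:
  R → 5
  π[x](R) → 5
  σ[x='t'](π[x](R)) → 1

E1 result:
x
s
E2 result:
x
t
Witness: ('t',) appears 0× in E1 but 1× in E2.

no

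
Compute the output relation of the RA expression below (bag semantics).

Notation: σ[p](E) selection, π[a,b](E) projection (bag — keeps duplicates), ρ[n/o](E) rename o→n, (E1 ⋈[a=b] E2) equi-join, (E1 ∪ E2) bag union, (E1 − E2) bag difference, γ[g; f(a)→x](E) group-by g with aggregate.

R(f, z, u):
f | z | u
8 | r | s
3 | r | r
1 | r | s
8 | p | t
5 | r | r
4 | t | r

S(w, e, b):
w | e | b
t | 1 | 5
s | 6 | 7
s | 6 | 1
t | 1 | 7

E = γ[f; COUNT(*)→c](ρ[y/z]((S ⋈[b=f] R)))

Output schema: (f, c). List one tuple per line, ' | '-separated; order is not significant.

Subexpression sizes:
  S → 4
  R → 6
  (S ⋈[b=f] R) → 2
  ρ[y/z]((S ⋈[b=f] R)) → 2
  γ[f; COUNT(*)→c](ρ[y/z]((S ⋈[b=f] R))) → 2

== RESULT ==
f | c
1 | 1
5 | 1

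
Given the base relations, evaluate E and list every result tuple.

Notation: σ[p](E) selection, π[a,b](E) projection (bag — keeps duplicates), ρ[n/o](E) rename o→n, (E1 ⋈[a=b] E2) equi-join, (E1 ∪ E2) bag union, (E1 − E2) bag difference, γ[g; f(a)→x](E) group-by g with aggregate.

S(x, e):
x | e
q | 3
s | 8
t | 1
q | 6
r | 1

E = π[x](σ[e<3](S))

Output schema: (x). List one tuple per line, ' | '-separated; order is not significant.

Subexpression sizes:
  S → 5
  σ[e<3](S) → 2
  π[x](σ[e<3](S)) → 2

== RESULT ==
x
r
t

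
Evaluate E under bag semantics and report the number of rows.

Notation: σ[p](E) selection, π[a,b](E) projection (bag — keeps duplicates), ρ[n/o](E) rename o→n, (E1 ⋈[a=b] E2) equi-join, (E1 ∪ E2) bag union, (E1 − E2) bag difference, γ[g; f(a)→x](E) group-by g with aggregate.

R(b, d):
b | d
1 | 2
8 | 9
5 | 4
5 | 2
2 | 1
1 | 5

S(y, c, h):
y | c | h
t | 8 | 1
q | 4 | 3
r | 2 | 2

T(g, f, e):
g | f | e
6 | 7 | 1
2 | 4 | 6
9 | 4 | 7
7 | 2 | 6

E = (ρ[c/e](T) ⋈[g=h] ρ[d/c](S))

Row counts bottom-up:
  T → 4
  ρ[c/e](T) → 4
  S → 3
  ρ[d/c](S) → 3
  (ρ[c/e](T) ⋈[g=h] ρ[d/c](S)) → 1

|E| = 1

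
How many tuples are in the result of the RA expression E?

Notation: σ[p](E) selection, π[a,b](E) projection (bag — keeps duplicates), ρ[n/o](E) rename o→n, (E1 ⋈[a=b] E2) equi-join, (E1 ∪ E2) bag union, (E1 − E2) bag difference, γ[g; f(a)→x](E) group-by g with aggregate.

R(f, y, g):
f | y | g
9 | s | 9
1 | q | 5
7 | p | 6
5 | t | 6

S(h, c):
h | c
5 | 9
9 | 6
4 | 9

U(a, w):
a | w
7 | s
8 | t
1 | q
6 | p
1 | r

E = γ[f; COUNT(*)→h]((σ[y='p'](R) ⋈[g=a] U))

Stepwise |·|:
  R → 4
  σ[y='p'](R) → 1
  U → 5
  (σ[y='p'](R) ⋈[g=a] U) → 1
  γ[f; COUNT(*)→h]((σ[y='p'](R) ⋈[g=a] U)) → 1

|E| = 1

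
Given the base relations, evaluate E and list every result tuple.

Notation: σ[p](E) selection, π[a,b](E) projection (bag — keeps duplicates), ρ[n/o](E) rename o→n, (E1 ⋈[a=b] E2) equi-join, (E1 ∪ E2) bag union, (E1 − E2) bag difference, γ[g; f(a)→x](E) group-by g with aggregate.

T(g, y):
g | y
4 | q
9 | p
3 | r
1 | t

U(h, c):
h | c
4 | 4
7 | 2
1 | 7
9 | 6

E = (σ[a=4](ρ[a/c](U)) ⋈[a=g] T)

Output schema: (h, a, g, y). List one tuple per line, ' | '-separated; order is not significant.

Per-node cardinality:
  U → 4
  ρ[a/c](U) → 4
  σ[a=4](ρ[a/c](U)) → 1
  T → 4
  (σ[a=4](ρ[a/c](U)) ⋈[a=g] T) → 1

== RESULT ==
h | a | g | y
4 | 4 | 4 | q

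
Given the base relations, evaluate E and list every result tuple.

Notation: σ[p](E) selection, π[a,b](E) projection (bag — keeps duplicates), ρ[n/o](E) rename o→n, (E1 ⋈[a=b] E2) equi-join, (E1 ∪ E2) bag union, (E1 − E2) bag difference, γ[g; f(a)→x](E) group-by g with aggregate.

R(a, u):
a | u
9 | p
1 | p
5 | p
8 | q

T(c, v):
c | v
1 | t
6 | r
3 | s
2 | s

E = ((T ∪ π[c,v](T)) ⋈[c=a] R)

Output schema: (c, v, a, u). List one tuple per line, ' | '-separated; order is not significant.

Stepwise |·|:
  T → 4
  T → 4
  π[c,v](T) → 4
  (T ∪ π[c,v](T)) → 8
  R → 4
  ((T ∪ π[c,v](T)) ⋈[c=a] R) → 2

== RESULT ==
c | v | a | u
1 | t | 1 | p
1 | t | 1 | p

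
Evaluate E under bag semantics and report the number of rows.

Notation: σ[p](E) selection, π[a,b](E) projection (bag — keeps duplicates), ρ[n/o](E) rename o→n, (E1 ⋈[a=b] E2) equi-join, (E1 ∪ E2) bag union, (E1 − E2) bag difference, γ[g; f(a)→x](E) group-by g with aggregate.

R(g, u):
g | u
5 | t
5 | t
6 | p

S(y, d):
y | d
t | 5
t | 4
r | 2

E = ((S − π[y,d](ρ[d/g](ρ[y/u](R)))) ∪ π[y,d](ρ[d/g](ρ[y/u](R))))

Row counts bottom-up:
  S → 3
  R → 3
  ρ[y/u](R) → 3
  ρ[d/g](ρ[y/u](R)) → 3
  π[y,d](ρ[d/g](ρ[y/u](R))) → 3
  (S − π[y,d](ρ[d/g](ρ[y/u](R)))) → 2
  R → 3
  ρ[y/u](R) → 3
  ρ[d/g](ρ[y/u](R)) → 3
  π[y,d](ρ[d/g](ρ[y/u](R))) → 3
  ((S − π[y,d](ρ[d/g](ρ[y/u](R)))) ∪ π[y,d](ρ[d/g](ρ[y/u](R)))) → 5

|E| = 5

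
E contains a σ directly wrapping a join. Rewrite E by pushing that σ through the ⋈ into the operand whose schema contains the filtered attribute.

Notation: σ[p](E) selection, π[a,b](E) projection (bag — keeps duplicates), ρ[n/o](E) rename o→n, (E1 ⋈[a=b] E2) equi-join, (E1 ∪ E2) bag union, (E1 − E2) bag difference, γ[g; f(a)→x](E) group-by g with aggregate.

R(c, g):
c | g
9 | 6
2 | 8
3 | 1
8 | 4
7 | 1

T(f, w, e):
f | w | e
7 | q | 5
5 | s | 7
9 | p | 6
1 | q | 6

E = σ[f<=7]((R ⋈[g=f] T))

σ filters on f, owned by the right side.
E' = (R ⋈[g=f] σ[f<=7](T))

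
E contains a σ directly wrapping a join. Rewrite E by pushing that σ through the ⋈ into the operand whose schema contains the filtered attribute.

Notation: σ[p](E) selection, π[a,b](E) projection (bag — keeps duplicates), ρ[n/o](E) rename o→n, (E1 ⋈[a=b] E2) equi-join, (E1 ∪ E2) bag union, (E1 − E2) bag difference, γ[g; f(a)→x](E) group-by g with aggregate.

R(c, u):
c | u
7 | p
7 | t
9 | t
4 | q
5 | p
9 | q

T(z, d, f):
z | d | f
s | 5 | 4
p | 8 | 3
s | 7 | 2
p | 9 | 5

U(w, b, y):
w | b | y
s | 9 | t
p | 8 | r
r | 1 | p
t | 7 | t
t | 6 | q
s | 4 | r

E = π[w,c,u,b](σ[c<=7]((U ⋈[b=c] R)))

σ filters on c, owned by the right side.
E' = π[w,c,u,b]((U ⋈[b=c] σ[c<=7](R)))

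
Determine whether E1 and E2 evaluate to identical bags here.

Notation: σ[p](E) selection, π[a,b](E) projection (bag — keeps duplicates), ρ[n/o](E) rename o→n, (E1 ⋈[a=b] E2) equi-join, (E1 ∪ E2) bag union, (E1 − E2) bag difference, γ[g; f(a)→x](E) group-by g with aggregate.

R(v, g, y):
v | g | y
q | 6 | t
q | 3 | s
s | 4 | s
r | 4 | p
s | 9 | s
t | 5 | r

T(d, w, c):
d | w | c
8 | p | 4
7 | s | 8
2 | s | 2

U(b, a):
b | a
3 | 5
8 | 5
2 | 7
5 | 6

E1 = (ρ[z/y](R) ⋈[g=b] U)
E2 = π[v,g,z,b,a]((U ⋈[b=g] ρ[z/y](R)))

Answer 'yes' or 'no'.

E1 row counts bottom-up:
  R → 6
  ρ[z/y](R) → 6
  U → 4
  (ρ[z/y](R) ⋈[g=b] U) → 2
E2 row counts bottom-up:
  U → 4
  R → 6
  ρ[z/y](R) → 6
  (U ⋈[b=g] ρ[z/y](R)) → 2
  π[v,g,z,b,a]((U ⋈[b=g] ρ[z/y](R))) → 2

E1 and E2 produce the same multiset:
v | g | z | b | a
q | 3 | s | 3 | 5
t | 5 | r | 5 | 6

yes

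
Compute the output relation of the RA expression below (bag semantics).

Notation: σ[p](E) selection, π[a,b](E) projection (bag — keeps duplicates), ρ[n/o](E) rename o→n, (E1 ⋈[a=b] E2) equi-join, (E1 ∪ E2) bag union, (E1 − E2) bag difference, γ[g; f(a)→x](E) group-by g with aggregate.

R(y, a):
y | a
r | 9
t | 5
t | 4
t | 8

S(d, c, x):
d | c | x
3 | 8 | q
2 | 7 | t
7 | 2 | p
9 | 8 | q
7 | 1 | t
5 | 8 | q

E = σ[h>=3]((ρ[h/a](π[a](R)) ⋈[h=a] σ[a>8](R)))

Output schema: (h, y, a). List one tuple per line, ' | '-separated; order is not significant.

Subexpression sizes:
  R → 4
  π[a](R) → 4
  ρ[h/a](π[a](R)) → 4
  R → 4
  σ[a>8](R) → 1
  (ρ[h/a](π[a](R)) ⋈[h=a] σ[a>8](R)) → 1
  σ[h>=3]((ρ[h/a](π[a](R)) ⋈[h=a] σ[a>8](R))) → 1

== RESULT ==
h | y | a
9 | r | 9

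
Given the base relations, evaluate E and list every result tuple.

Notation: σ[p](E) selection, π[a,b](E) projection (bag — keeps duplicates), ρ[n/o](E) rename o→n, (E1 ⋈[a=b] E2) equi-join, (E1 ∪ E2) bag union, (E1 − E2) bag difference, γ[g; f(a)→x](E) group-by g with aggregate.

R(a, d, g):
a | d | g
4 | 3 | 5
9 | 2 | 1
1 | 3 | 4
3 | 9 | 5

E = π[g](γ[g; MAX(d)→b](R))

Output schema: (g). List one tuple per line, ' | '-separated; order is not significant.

Stepwise |·|:
  R → 4
  γ[g; MAX(d)→b](R) → 3
  π[g](γ[g; MAX(d)→b](R)) → 3

== RESULT ==
g
1
4
5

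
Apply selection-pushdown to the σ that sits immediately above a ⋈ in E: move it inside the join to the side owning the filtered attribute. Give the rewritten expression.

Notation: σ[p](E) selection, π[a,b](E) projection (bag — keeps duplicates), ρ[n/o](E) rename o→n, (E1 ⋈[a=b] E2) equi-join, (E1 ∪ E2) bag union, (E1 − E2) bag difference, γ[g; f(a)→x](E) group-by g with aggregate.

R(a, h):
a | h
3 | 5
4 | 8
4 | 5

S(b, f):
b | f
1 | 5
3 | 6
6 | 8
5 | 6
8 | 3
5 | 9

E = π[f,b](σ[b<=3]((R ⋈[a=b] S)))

σ filters on b, owned by the right side.
E' = π[f,b]((R ⋈[a=b] σ[b<=3](S)))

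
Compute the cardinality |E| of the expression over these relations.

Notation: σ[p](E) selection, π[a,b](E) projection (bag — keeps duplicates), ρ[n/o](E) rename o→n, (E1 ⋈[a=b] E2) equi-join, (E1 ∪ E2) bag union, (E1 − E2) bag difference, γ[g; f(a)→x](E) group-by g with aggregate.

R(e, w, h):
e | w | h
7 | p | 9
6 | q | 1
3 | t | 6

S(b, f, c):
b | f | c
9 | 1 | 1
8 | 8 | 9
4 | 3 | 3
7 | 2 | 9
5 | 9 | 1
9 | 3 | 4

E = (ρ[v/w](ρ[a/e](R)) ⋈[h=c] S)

Row counts bottom-up:
  R → 3
  ρ[a/e](R) → 3
  ρ[v/w](ρ[a/e](R)) → 3
  S → 6
  (ρ[v/w](ρ[a/e](R)) ⋈[h=c] S) → 4

|E| = 4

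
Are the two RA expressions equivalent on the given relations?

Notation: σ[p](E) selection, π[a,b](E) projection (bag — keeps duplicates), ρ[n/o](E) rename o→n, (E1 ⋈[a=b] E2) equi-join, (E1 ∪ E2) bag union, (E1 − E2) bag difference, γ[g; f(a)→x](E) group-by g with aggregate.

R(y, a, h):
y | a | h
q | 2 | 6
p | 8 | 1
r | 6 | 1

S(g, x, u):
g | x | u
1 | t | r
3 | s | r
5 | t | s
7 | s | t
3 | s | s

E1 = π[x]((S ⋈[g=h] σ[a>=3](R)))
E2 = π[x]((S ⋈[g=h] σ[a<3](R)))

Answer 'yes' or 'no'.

E1 row counts bottom-up:
  S → 5
  R → 3
  σ[a>=3](R) → 2
  (S ⋈[g=h] σ[a>=3](R)) → 2
  π[x]((S ⋈[g=h] σ[a>=3](R))) → 2
E2 row counts bottom-up:
  S → 5
  R → 3
  σ[a<3](R) → 1
  (S ⋈[g=h] σ[a<3](R)) → 0
  π[x]((S ⋈[g=h] σ[a<3](R))) → 0

E1 result:
x
t
t
E2 result:
x
(0 rows)
Witness: ('t',) appears 2× in E1 but 0× in E2.

no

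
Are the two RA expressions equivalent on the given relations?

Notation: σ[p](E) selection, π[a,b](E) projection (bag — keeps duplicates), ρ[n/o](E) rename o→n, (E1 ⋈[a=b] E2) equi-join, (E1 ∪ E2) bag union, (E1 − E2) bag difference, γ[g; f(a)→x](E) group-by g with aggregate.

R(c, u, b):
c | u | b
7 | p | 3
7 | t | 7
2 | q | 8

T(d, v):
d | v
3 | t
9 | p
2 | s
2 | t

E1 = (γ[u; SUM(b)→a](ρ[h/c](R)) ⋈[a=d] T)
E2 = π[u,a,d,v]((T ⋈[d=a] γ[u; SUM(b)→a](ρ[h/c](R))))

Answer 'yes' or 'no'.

E1 per-node cardinality:
  R → 3
  ρ[h/c](R) → 3
  γ[u; SUM(b)→a](ρ[h/c](R)) → 3
  T → 4
  (γ[u; SUM(b)→a](ρ[h/c](R)) ⋈[a=d] T) → 1
E2 per-node cardinality:
  T → 4
  R → 3
  ρ[h/c](R) → 3
  γ[u; SUM(b)→a](ρ[h/c](R)) → 3
  (T ⋈[d=a] γ[u; SUM(b)→a](ρ[h/c](R))) → 1
  π[u,a,d,v]((T ⋈[d=a] γ[u; SUM(b)→a](ρ[h/c](R)))) → 1

E1 and E2 produce the same multiset:
u | a | d | v
p | 3 | 3 | t

yes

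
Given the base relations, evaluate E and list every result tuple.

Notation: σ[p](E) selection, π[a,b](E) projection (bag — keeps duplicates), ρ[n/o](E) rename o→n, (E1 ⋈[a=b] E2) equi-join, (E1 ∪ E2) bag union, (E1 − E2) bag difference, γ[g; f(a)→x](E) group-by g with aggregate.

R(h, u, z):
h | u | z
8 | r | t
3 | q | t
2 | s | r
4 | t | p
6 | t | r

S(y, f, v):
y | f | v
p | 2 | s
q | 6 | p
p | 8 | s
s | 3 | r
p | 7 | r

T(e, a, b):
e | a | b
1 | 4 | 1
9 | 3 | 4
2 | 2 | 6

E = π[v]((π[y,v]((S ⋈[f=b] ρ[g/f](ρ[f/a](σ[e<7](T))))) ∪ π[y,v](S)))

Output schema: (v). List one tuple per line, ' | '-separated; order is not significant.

Stepwise |·|:
  S → 5
  T → 3
  σ[e<7](T) → 2
  ρ[f/a](σ[e<7](T)) → 2
  ρ[g/f](ρ[f/a](σ[e<7](T))) → 2
  (S ⋈[f=b] ρ[g/f](ρ[f/a](σ[e<7](T)))) → 1
  π[y,v]((S ⋈[f=b] ρ[g/f](ρ[f/a](σ[e<7](T))))) → 1
  S → 5
  π[y,v](S) → 5
  (π[y,v]((S ⋈[f=b] ρ[g/f](ρ[f/a](σ[e<7](T))))) ∪ π[y,v](S)) → 6
  π[v]((π[y,v]((S ⋈[f=b] ρ[g/f](ρ[f/a](σ[e<7](T))))) ∪ π[y,v](S))) → 6

== RESULT ==
v
p
p
r
r
s
s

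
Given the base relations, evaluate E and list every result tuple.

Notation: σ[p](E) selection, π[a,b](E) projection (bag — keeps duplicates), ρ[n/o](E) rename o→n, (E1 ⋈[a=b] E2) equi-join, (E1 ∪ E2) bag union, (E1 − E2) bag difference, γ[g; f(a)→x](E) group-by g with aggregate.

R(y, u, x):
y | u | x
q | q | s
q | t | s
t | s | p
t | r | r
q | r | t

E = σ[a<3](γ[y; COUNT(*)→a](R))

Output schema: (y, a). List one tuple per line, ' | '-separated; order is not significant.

Stepwise |·|:
  R → 5
  γ[y; COUNT(*)→a](R) → 2
  σ[a<3](γ[y; COUNT(*)→a](R)) → 1

== RESULT ==
y | a
t | 2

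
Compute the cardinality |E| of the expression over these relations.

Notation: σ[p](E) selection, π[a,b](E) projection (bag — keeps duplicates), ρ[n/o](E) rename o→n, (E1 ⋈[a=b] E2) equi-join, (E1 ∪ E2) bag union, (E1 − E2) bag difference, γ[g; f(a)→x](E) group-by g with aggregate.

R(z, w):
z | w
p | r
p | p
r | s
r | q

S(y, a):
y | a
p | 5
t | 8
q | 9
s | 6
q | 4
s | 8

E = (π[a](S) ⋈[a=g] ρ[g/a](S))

Per-node cardinality:
  S → 6
  π[a](S) → 6
  S → 6
  ρ[g/a](S) → 6
  (π[a](S) ⋈[a=g] ρ[g/a](S)) → 8

|E| = 8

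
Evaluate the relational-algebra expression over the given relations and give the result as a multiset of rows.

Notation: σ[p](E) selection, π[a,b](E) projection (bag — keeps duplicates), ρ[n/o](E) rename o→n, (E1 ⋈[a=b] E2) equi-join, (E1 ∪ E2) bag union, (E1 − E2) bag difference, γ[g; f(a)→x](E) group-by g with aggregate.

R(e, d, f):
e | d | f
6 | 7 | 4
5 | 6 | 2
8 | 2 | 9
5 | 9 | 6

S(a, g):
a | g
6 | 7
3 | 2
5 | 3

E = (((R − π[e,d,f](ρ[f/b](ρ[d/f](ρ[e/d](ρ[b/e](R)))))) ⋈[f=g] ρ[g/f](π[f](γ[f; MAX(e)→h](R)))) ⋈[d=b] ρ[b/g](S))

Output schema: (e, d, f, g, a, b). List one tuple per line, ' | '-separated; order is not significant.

Stepwise |·|:
  R → 4
  R → 4
  ρ[b/e](R) → 4
  ρ[e/d](ρ[b/e](R)) → 4
  ρ[d/f](ρ[e/d](ρ[b/e](R))) → 4
  ρ[f/b](ρ[d/f](ρ[e/d](ρ[b/e](R)))) → 4
  π[e,d,f](ρ[f/b](ρ[d/f](ρ[e/d](ρ[b/e](R))))) → 4
  (R − π[e,d,f](ρ[f/b](ρ[d/f](ρ[e/d](ρ[b/e](R)))))) → 4
  R → 4
  γ[f; MAX(e)→h](R) → 4
  π[f](γ[f; MAX(e)→h](R)) → 4
  ρ[g/f](π[f](γ[f; MAX(e)→h](R))) → 4
  ((R − π[e,d,f](ρ[f/b](ρ[d/f](ρ[e/d](ρ[b/e](R)))))) ⋈[f=g] ρ[g/f](π[f](γ[f; MAX(e)→h](R)))) → 4
  S → 3
  ρ[b/g](S) → 3
  (((R − π[e,d,f](ρ[f/b](ρ[d/f](ρ[e/d](ρ[b/e](R)))))) ⋈[f=g] ρ[g/f](π[f](γ[f; MAX(e)→h](R)))) ⋈[d=b] ρ[b/g](S)) → 2

== RESULT ==
e | d | f | g | a | b
6 | 7 | 4 | 4 | 6 | 7
8 | 2 | 9 | 9 | 3 | 2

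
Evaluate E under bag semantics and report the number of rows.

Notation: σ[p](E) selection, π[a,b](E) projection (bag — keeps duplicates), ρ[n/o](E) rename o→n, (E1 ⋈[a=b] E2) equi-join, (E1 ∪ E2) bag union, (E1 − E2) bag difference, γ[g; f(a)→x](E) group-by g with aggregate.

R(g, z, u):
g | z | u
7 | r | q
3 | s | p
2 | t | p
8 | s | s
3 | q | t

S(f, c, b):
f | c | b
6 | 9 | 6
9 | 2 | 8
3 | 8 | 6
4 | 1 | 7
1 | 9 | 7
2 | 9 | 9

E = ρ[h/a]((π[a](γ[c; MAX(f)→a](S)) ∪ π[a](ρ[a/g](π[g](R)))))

Subexpression sizes:
  S → 6
  γ[c; MAX(f)→a](S) → 4
  π[a](γ[c; MAX(f)→a](S)) → 4
  R → 5
  π[g](R) → 5
  ρ[a/g](π[g](R)) → 5
  π[a](ρ[a/g](π[g](R))) → 5
  (π[a](γ[c; MAX(f)→a](S)) ∪ π[a](ρ[a/g](π[g](R)))) → 9
  ρ[h/a]((π[a](γ[c; MAX(f)→a](S)) ∪ π[a](ρ[a/g](π[g](R))))) → 9

|E| = 9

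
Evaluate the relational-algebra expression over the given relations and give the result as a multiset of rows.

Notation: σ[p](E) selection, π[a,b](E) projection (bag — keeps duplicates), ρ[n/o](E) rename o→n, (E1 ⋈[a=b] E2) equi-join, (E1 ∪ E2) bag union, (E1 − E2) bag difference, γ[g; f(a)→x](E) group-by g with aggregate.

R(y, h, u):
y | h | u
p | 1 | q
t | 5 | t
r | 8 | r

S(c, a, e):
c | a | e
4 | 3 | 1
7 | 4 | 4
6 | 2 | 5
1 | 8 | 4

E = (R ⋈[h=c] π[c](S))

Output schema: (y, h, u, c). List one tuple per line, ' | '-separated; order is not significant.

Subexpression sizes:
  R → 3
  S → 4
  π[c](S) → 4
  (R ⋈[h=c] π[c](S)) → 1

== RESULT ==
y | h | u | c
p | 1 | q | 1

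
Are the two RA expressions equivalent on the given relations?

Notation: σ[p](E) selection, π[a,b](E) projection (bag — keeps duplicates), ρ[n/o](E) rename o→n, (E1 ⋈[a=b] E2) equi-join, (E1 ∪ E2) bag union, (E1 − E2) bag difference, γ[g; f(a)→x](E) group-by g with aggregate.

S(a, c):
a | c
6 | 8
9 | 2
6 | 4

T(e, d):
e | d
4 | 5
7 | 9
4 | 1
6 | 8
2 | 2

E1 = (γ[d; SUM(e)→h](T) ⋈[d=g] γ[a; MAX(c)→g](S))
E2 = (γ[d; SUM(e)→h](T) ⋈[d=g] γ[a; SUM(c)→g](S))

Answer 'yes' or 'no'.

E1 stepwise |·|:
  T → 5
  γ[d; SUM(e)→h](T) → 5
  S → 3
  γ[a; MAX(c)→g](S) → 2
  (γ[d; SUM(e)→h](T) ⋈[d=g] γ[a; MAX(c)→g](S)) → 2
E2 stepwise |·|:
  T → 5
  γ[d; SUM(e)→h](T) → 5
  S → 3
  γ[a; SUM(c)→g](S) → 2
  (γ[d; SUM(e)→h](T) ⋈[d=g] γ[a; SUM(c)→g](S)) → 1

E1 result:
d | h | a | g
2 | 2 | 9 | 2
8 | 6 | 6 | 8
E2 result:
d | h | a | g
2 | 2 | 9 | 2
Witness: (8, 6, 6, 8) appears 1× in E1 but 0× in E2.

no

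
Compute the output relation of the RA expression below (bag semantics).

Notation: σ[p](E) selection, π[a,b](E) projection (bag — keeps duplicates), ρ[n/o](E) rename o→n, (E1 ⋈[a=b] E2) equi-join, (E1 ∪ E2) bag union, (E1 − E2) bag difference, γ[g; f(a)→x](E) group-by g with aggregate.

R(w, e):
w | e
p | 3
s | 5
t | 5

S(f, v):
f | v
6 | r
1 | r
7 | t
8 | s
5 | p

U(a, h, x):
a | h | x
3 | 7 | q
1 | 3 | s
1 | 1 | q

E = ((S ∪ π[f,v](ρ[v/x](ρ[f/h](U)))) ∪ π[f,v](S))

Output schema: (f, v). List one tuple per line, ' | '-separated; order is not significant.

Per-node cardinality:
  S → 5
  U → 3
  ρ[f/h](U) → 3
  ρ[v/x](ρ[f/h](U)) → 3
  π[f,v](ρ[v/x](ρ[f/h](U))) → 3
  (S ∪ π[f,v](ρ[v/x](ρ[f/h](U)))) → 8
  S → 5
  π[f,v](S) → 5
  ((S ∪ π[f,v](ρ[v/x](ρ[f/h](U)))) ∪ π[f,v](S)) → 13

== RESULT ==
f | v
1 | q
1 | r
1 | r
3 | s
5 | p
5 | p
6 | r
6 | r
7 | q
7 | t
7 | t
8 | s
8 | s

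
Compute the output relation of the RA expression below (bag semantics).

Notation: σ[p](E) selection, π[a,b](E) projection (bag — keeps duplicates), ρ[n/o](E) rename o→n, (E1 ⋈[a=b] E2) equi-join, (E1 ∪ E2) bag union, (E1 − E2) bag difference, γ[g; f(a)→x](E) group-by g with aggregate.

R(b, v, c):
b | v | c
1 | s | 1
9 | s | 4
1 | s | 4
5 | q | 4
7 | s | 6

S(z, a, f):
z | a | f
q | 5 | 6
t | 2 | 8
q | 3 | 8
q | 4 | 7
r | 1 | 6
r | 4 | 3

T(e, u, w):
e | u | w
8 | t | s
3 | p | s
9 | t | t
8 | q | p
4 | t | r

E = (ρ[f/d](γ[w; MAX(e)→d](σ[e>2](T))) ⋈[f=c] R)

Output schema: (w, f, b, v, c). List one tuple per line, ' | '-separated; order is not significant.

Per-node cardinality:
  T → 5
  σ[e>2](T) → 5
  γ[w; MAX(e)→d](σ[e>2](T)) → 4
  ρ[f/d](γ[w; MAX(e)→d](σ[e>2](T))) → 4
  R → 5
  (ρ[f/d](γ[w; MAX(e)→d](σ[e>2](T))) ⋈[f=c] R) → 3

== RESULT ==
w | f | b | v | c
r | 4 | 1 | s | 4
r | 4 | 5 | q | 4
r | 4 | 9 | s | 4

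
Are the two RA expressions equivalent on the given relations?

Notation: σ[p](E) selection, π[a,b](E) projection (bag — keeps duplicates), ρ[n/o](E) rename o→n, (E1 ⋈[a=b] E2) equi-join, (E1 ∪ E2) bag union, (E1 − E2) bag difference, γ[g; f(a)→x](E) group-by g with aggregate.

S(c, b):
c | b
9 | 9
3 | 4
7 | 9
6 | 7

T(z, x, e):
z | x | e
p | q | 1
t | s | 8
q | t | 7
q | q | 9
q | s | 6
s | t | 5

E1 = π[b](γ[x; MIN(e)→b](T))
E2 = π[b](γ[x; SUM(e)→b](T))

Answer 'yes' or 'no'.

E1 stepwise |·|:
  T → 6
  γ[x; MIN(e)→b](T) → 3
  π[b](γ[x; MIN(e)→b](T)) → 3
E2 stepwise |·|:
  T → 6
  γ[x; SUM(e)→b](T) → 3
  π[b](γ[x; SUM(e)→b](T)) → 3

E1 result:
b
1
5
6
E2 result:
b
10
12
14
Witness: (6,) appears 1× in E1 but 0× in E2.

no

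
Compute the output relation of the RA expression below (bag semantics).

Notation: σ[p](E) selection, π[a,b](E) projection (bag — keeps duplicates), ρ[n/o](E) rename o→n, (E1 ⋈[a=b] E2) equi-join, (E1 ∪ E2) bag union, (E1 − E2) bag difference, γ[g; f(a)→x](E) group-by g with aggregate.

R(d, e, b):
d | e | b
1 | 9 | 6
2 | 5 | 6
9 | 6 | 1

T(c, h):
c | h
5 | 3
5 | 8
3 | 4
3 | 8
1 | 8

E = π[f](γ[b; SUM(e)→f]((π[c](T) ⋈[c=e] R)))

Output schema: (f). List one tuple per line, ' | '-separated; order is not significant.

Per-node cardinality:
  T → 5
  π[c](T) → 5
  R → 3
  (π[c](T) ⋈[c=e] R) → 2
  γ[b; SUM(e)→f]((π[c](T) ⋈[c=e] R)) → 1
  π[f](γ[b; SUM(e)→f]((π[c](T) ⋈[c=e] R))) → 1

== RESULT ==
f
10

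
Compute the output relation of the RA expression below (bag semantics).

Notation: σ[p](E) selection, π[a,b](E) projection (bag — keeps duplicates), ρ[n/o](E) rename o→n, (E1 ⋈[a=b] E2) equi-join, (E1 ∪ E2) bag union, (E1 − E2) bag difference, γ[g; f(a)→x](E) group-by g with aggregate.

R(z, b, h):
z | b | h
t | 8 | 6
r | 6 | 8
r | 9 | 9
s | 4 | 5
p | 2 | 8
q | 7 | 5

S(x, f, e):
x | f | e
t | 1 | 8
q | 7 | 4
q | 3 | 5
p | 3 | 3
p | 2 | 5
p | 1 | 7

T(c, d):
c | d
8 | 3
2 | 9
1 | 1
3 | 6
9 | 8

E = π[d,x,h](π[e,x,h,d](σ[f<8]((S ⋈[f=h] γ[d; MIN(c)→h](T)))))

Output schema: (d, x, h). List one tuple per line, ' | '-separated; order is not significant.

Stepwise |·|:
  S → 6
  T → 5
  γ[d; MIN(c)→h](T) → 5
  (S ⋈[f=h] γ[d; MIN(c)→h](T)) → 5
  σ[f<8]((S ⋈[f=h] γ[d; MIN(c)→h](T))) → 5
  π[e,x,h,d](σ[f<8]((S ⋈[f=h] γ[d; MIN(c)→h](T)))) → 5
  π[d,x,h](π[e,x,h,d](σ[f<8]((S ⋈[f=h] γ[d; MIN(c)→h](T))))) → 5

== RESULT ==
d | x | h
1 | p | 1
1 | t | 1
6 | p | 3
6 | q | 3
9 | p | 2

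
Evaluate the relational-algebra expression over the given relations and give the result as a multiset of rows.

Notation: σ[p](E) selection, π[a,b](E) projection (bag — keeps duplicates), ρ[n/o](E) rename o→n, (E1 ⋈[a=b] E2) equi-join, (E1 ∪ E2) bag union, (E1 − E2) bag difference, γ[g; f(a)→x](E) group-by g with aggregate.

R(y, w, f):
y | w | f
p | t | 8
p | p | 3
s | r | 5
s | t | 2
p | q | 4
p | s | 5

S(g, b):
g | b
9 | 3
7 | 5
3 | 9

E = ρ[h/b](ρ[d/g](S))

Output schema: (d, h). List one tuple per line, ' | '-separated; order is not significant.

Subexpression sizes:
  S → 3
  ρ[d/g](S) → 3
  ρ[h/b](ρ[d/g](S)) → 3

== RESULT ==
d | h
3 | 9
7 | 5
9 | 3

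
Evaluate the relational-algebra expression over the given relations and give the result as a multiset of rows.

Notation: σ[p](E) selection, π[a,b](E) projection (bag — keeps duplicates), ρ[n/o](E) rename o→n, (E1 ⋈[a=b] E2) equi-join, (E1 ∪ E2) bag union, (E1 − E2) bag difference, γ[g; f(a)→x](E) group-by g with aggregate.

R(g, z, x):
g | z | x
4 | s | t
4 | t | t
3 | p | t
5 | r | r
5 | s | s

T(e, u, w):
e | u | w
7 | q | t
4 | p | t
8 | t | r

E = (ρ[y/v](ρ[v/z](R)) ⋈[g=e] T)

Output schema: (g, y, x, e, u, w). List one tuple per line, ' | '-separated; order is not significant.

Subexpression sizes:
  R → 5
  ρ[v/z](R) → 5
  ρ[y/v](ρ[v/z](R)) → 5
  T → 3
  (ρ[y/v](ρ[v/z](R)) ⋈[g=e] T) → 2

== RESULT ==
g | y | x | e | u | w
4 | s | t | 4 | p | t
4 | t | t | 4 | p | t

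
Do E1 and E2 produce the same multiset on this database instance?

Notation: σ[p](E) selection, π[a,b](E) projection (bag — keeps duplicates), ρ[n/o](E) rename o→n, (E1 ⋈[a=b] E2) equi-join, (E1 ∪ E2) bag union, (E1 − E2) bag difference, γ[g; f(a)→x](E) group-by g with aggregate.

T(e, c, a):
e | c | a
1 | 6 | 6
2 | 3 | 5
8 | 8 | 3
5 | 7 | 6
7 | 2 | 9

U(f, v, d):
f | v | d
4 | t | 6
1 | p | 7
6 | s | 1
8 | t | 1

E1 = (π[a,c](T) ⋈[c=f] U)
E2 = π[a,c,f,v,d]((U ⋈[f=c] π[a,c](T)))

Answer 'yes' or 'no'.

E1 per-node cardinality:
  T → 5
  π[a,c](T) → 5
  U → 4
  (π[a,c](T) ⋈[c=f] U) → 2
E2 per-node cardinality:
  U → 4
  T → 5
  π[a,c](T) → 5
  (U ⋈[f=c] π[a,c](T)) → 2
  π[a,c,f,v,d]((U ⋈[f=c] π[a,c](T))) → 2

E1 and E2 produce the same multiset:
a | c | f | v | d
3 | 8 | 8 | t | 1
6 | 6 | 6 | s | 1

yes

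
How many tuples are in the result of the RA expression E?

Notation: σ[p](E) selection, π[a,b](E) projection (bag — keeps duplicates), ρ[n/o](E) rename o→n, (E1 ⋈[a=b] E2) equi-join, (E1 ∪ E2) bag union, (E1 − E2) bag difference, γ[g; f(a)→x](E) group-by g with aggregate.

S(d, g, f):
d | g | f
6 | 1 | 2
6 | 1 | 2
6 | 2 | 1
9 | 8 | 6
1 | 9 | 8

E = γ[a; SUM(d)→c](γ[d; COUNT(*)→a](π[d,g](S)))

Per-node cardinality:
  S → 5
  π[d,g](S) → 5
  γ[d; COUNT(*)→a](π[d,g](S)) → 3
  γ[a; SUM(d)→c](γ[d; COUNT(*)→a](π[d,g](S))) → 2

|E| = 2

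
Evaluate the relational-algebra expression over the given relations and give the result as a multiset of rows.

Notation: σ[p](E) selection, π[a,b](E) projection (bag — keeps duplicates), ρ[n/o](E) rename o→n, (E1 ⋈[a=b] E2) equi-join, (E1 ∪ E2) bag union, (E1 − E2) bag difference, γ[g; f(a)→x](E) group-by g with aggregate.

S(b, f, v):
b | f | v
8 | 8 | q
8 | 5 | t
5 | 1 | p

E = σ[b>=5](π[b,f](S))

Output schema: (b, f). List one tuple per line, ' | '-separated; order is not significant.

Subexpression sizes:
  S → 3
  π[b,f](S) → 3
  σ[b>=5](π[b,f](S)) → 3

== RESULT ==
b | f
5 | 1
8 | 5
8 | 8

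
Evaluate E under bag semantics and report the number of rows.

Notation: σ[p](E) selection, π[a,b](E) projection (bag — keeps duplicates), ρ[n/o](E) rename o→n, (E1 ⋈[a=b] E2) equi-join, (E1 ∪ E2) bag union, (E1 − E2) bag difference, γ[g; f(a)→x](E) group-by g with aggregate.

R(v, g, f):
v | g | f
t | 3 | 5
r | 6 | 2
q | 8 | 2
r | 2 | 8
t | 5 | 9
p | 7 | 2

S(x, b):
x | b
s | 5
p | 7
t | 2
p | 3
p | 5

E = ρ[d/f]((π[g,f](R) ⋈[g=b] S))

Row counts bottom-up:
  R → 6
  π[g,f](R) → 6
  S → 5
  (π[g,f](R) ⋈[g=b] S) → 5
  ρ[d/f]((π[g,f](R) ⋈[g=b] S)) → 5

|E| = 5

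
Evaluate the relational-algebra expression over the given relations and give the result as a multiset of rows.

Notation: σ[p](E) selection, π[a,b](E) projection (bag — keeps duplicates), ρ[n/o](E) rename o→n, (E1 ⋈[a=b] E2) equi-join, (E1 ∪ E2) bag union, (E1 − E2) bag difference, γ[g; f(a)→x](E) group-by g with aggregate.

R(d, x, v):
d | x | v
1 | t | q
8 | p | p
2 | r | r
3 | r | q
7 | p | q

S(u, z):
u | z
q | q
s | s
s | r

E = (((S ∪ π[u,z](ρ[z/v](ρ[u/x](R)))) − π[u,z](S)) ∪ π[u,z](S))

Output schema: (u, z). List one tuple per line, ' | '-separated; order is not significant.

Row counts bottom-up:
  S → 3
  R → 5
  ρ[u/x](R) → 5
  ρ[z/v](ρ[u/x](R)) → 5
  π[u,z](ρ[z/v](ρ[u/x](R))) → 5
  (S ∪ π[u,z](ρ[z/v](ρ[u/x](R)))) → 8
  S → 3
  π[u,z](S) → 3
  ((S ∪ π[u,z](ρ[z/v](ρ[u/x](R)))) − π[u,z](S)) → 5
  S → 3
  π[u,z](S) → 3
  (((S ∪ π[u,z](ρ[z/v](ρ[u/x](R)))) − π[u,z](S)) ∪ π[u,z](S)) → 8

== RESULT ==
u | z
p | p
p | q
q | q
r | q
r | r
s | r
s | s
t | q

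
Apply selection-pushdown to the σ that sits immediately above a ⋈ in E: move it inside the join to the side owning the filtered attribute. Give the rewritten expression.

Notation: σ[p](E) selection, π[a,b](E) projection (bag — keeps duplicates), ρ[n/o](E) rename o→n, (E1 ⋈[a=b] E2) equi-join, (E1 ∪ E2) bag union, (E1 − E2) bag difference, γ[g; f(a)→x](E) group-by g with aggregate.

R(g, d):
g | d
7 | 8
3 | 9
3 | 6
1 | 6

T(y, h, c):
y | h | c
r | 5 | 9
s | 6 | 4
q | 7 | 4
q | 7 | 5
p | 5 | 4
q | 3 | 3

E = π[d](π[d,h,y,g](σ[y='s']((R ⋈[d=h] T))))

σ filters on y, owned by the right side.
E' = π[d](π[d,h,y,g]((R ⋈[d=h] σ[y='s'](T))))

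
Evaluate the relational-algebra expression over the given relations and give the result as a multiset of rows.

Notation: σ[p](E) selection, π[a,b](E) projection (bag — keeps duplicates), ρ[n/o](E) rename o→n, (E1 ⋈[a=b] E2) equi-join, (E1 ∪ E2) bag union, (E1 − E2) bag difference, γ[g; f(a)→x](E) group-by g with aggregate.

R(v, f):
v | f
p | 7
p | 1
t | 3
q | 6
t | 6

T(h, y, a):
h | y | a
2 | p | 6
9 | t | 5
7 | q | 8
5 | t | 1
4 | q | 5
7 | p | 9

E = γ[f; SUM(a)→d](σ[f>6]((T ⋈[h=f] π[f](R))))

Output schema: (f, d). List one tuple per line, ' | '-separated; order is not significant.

Stepwise |·|:
  T → 6
  R → 5
  π[f](R) → 5
  (T ⋈[h=f] π[f](R)) → 2
  σ[f>6]((T ⋈[h=f] π[f](R))) → 2
  γ[f; SUM(a)→d](σ[f>6]((T ⋈[h=f] π[f](R)))) → 1

== RESULT ==
f | d
7 | 17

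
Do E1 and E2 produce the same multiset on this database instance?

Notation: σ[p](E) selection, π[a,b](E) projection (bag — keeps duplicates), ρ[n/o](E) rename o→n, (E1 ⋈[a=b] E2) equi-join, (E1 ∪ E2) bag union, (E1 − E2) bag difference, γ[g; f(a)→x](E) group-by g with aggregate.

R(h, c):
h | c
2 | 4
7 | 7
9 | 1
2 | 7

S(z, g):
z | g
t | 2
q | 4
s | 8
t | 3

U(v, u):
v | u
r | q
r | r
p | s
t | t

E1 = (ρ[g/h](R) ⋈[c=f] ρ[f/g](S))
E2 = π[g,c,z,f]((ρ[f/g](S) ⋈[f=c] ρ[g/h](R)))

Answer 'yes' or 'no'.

E1 row counts bottom-up:
  R → 4
  ρ[g/h](R) → 4
  S → 4
  ρ[f/g](S) → 4
  (ρ[g/h](R) ⋈[c=f] ρ[f/g](S)) → 1
E2 row counts bottom-up:
  S → 4
  ρ[f/g](S) → 4
  R → 4
  ρ[g/h](R) → 4
  (ρ[f/g](S) ⋈[f=c] ρ[g/h](R)) → 1
  π[g,c,z,f]((ρ[f/g](S) ⋈[f=c] ρ[g/h](R))) → 1

E1 and E2 produce the same multiset:
g | c | z | f
2 | 4 | q | 4

yes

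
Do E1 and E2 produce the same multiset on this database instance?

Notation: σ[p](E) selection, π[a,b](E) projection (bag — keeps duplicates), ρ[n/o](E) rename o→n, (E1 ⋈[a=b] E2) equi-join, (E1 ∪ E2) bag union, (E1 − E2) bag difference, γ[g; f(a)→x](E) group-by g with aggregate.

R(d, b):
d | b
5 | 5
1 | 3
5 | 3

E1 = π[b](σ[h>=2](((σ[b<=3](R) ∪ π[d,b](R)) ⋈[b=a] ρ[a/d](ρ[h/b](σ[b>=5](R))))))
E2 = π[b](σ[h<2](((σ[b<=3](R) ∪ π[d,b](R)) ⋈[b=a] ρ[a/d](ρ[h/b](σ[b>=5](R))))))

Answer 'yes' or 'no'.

E1 stepwise |·|:
  R → 3
  σ[b<=3](R) → 2
  R → 3
  π[d,b](R) → 3
  (σ[b<=3](R) ∪ π[d,b](R)) → 5
  R → 3
  σ[b>=5](R) → 1
  ρ[h/b](σ[b>=5](R)) → 1
  ρ[a/d](ρ[h/b](σ[b>=5](R))) → 1
  ((σ[b<=3](R) ∪ π[d,b](R)) ⋈[b=a] ρ[a/d](ρ[h/b](σ[b>=5](R)))) → 1
  σ[h>=2](((σ[b<=3](R) ∪ π[d,b](R)) ⋈[b=a] ρ[a/d](ρ[h/b](σ[b>=5](R))))) → 1
  π[b](σ[h>=2](((σ[b<=3](R) ∪ π[d,b](R)) ⋈[b=a] ρ[a/d](ρ[h/b](σ[b>=5](R)))))) → 1
E2 stepwise |·|:
  R → 3
  σ[b<=3](R) → 2
  R → 3
  π[d,b](R) → 3
  (σ[b<=3](R) ∪ π[d,b](R)) → 5
  R → 3
  σ[b>=5](R) → 1
  ρ[h/b](σ[b>=5](R)) → 1
  ρ[a/d](ρ[h/b](σ[b>=5](R))) → 1
  ((σ[b<=3](R) ∪ π[d,b](R)) ⋈[b=a] ρ[a/d](ρ[h/b](σ[b>=5](R)))) → 1
  σ[h<2](((σ[b<=3](R) ∪ π[d,b](R)) ⋈[b=a] ρ[a/d](ρ[h/b](σ[b>=5](R))))) → 0
  π[b](σ[h<2](((σ[b<=3](R) ∪ π[d,b](R)) ⋈[b=a] ρ[a/d](ρ[h/b](σ[b>=5](R)))))) → 0

E1 result:
b
5
E2 result:
b
(0 rows)
Witness: (5,) appears 1× in E1 but 0× in E2.

no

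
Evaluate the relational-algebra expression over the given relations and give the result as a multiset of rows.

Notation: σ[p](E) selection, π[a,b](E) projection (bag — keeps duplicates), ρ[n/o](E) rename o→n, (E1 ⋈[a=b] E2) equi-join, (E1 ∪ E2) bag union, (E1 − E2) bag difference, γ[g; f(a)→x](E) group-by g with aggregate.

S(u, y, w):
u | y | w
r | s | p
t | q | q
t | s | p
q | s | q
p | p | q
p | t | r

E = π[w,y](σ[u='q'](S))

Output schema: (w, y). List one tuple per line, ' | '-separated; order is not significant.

Subexpression sizes:
  S → 6
  σ[u='q'](S) → 1
  π[w,y](σ[u='q'](S)) → 1

== RESULT ==
w | y
q | s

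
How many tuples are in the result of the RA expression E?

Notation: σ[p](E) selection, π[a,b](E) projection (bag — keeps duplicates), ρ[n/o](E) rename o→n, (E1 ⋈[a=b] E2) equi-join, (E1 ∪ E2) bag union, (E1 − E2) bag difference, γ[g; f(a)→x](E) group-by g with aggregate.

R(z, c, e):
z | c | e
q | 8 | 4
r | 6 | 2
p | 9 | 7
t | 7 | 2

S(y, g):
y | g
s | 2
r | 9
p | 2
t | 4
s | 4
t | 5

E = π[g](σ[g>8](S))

Row counts bottom-up:
  S → 6
  σ[g>8](S) → 1
  π[g](σ[g>8](S)) → 1

|E| = 1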